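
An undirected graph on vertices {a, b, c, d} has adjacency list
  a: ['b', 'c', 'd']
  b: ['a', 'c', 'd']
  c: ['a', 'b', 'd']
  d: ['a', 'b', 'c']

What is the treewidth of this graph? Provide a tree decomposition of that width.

Treewidth 3.
One such decomposition:
Bags: B1 = {a, b, c, d}
Tree: (single bag)

With just one bag of size 4, the width is 4 − 1 = 3, so tw(G) ≤ 3. For the lower bound, the 4 vertices {a, b, c, d} are pairwise adjacent, and any tree decomposition puts a clique entirely inside one bag — forcing width ≥ 3. Combining the bounds, tw(G) = 3.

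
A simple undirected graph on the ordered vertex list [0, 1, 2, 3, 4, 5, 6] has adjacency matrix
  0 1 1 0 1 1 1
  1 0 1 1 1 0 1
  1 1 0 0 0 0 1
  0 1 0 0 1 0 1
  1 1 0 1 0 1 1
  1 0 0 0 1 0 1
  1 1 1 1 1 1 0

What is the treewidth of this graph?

3

A width-3 tree decomposition is:
Bags: B1 = {0, 1, 4, 6}  B2 = {0, 1, 2, 6}  B3 = {1, 3, 4, 6}  B4 = {0, 4, 5, 6}
Tree: B1–B2, B1–B3, B1–B4
Each bag holds 4 vertices, so the decomposition has width 3, which upper-bounds the treewidth. On the other hand G contains the 4-clique {0, 1, 2, 6}. A clique must lie in a single bag of any decomposition, so no decomposition can have width below 3. Combining the bounds, tw(G) = 3.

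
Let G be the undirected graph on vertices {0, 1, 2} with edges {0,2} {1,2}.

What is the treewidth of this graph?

A width-1 tree decomposition is:
Bags: B1 = {0, 2}  B2 = {1, 2}
Tree: B1–B2
Every bag has size at most 2, so the width is 2 − 1 = 1 and tw(G) ≤ 1. Since G has at least one edge (e.g. 0–2), it is not an edgeless graph, so tw(G) ≥ 1. Combining the bounds, tw(G) = 1.

1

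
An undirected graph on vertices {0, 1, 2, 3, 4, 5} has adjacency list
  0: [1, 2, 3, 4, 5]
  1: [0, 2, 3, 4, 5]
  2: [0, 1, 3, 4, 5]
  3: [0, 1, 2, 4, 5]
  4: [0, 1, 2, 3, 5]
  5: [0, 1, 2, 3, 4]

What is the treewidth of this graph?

5

A width-5 tree decomposition is:
Bags: B1 = {0, 1, 2, 3, 4, 5}
Tree: (single bag)
With just one bag of size 6, the width is 6 − 1 = 5, so tw(G) ≤ 5. For the lower bound, the 6 vertices {0, 1, 2, 3, 4, 5} are pairwise adjacent, and any tree decomposition puts a clique entirely inside one bag — forcing width ≥ 5. Combining the bounds, tw(G) = 5.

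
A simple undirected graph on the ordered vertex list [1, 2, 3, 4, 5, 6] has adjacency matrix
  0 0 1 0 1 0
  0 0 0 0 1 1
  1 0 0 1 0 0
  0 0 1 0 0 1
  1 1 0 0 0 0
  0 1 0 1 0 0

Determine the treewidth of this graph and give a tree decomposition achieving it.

Every bag has size at most 3, so the width is 3 − 1 = 2 and tw(G) ≤ 2. The edges 1–5–2–6–4–3–1 form a cycle, so G is not a tree and its treewidth is at least 2. Hence tw(G) = 2 exactly.

Treewidth 2.
Bags: B1 = {1, 2, 5}  B2 = {1, 2, 6}  B3 = {1, 4, 6}  B4 = {1, 3, 4}
Tree: B1–B2, B2–B3, B3–B4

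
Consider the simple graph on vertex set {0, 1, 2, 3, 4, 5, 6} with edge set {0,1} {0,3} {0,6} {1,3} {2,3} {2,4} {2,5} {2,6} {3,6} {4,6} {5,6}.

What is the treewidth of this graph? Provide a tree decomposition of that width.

Treewidth 2.
One such decomposition:
Bags: B1 = {2, 3, 6}  B2 = {0, 3, 6}  B3 = {2, 4, 6}  B4 = {2, 5, 6}  B5 = {0, 1, 3}
Tree: B1–B2, B1–B3, B3–B4, B2–B5

The largest bag has 3 vertices, giving width 2; this decomposition certifies tw(G) ≤ 2. Conversely, {0, 1, 3} is a clique of size 3, and the vertices of any clique must share a bag in every tree decomposition; so some bag has ≥ 3 vertices and tw(G) ≥ 2. The upper and lower bounds meet at 2, so that is the treewidth.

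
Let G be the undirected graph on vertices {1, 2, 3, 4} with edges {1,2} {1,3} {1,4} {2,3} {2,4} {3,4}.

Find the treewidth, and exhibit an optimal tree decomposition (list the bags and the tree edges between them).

A single bag containing all 4 vertices is trivially a valid decomposition of width 3. For the lower bound, the 4 vertices {1, 2, 3, 4} are pairwise adjacent, and any tree decomposition puts a clique entirely inside one bag — forcing width ≥ 3. Combining the bounds, tw(G) = 3.

Treewidth 3.
Bags: B1 = {1, 2, 3, 4}
Tree: (single bag)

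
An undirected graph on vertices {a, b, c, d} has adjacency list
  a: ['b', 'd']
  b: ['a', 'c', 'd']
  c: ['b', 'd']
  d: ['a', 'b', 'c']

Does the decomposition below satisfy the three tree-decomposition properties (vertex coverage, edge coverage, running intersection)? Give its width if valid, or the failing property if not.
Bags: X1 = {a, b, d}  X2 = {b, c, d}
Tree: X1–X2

Yes; width 2.

Checking the three conditions: (i) the bags cover all of {a, b, c, d}; (ii) for each edge, some bag contains both endpoints; (iii) the bags containing any fixed vertex form a subtree. All hold, so the decomposition is valid with width 3 − 1 = 2.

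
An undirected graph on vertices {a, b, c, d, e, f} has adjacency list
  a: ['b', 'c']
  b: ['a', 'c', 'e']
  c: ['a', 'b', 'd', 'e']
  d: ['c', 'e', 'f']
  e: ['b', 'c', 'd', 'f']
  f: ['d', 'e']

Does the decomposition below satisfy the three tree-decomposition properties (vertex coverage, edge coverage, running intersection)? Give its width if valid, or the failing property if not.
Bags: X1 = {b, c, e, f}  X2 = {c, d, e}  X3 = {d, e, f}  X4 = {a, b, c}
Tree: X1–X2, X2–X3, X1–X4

A tree decomposition must satisfy three properties: every vertex lies in some bag; for every edge, both endpoints lie together in some bag; and for every vertex, the bags containing it form a connected subtree. Here bags containing vertex f are not connected in the tree, so the decomposition is invalid.

No — bags containing vertex f are not connected in the tree.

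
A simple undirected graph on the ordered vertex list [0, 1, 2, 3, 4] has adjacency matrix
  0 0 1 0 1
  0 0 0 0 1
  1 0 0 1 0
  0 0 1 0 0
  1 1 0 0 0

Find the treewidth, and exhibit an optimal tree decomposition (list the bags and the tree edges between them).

Treewidth 1.
Bags: B1 = {1, 4}  B2 = {0, 4}  B3 = {0, 2}  B4 = {2, 3}
Tree: B1–B2, B2–B3, B3–B4

Every bag has size at most 2, so the width is 2 − 1 = 1 and tw(G) ≤ 1. Any graph with an edge has treewidth ≥ 1, and G has the edge 1–4. Combining the bounds, tw(G) = 1.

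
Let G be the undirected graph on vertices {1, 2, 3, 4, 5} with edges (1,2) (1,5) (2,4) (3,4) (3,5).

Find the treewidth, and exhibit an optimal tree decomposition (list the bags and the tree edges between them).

Each bag holds 3 vertices, so the decomposition has width 2, which upper-bounds the treewidth. Since 3–5–1–2–4–3 is a cycle in G, G is not acyclic. Forests are exactly the graphs of treewidth ≤ 1, so tw(G) ≥ 2. The upper and lower bounds meet at 2, so that is the treewidth.

Treewidth 2.
One optimal decomposition is:
Bags: B1 = {1, 3, 5}  B2 = {1, 2, 3}  B3 = {2, 3, 4}
Tree: B1–B2, B2–B3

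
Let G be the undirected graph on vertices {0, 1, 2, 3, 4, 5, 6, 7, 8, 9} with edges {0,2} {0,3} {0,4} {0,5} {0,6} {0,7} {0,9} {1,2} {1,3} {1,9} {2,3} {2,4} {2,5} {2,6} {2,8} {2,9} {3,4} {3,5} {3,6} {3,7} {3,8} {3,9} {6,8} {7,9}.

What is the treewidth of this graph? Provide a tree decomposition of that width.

Treewidth 3.
One such decomposition:
Bags: B1 = {0, 2, 3, 5}  B2 = {0, 2, 3, 9}  B3 = {0, 2, 3, 6}  B4 = {0, 3, 7, 9}  B5 = {1, 2, 3, 9}  B6 = {2, 3, 6, 8}  B7 = {0, 2, 3, 4}
Tree: B1–B2, B1–B3, B2–B4, B2–B5, B3–B6, B2–B7

Every bag has size at most 4, so the width is 4 − 1 = 3 and tw(G) ≤ 3. Conversely, {0, 2, 3, 9} is a clique of size 4, and the vertices of any clique must share a bag in every tree decomposition; so some bag has ≥ 4 vertices and tw(G) ≥ 3. The upper and lower bounds meet at 3, so that is the treewidth.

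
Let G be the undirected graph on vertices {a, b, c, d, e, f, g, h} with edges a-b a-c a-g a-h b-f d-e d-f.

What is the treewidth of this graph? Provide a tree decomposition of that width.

Each bag holds 2 vertices, so the decomposition has width 1, which upper-bounds the treewidth. Any graph with an edge has treewidth ≥ 1, and G has the edge b–a. The upper and lower bounds meet at 1, so that is the treewidth.

Treewidth 1.
Bags: B1 = {a, b}  B2 = {b, f}  B3 = {a, g}  B4 = {d, f}  B5 = {d, e}  B6 = {a, c}  B7 = {a, h}
Tree: B1–B2, B1–B3, B2–B4, B4–B5, B3–B6, B3–B7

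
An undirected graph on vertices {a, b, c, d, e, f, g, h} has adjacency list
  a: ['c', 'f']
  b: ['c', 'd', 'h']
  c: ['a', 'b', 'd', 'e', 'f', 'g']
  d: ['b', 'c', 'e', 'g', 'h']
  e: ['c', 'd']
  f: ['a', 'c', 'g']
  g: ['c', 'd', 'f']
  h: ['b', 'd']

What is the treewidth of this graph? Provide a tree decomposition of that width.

The largest bag has 3 vertices, giving width 2; this decomposition certifies tw(G) ≤ 2. On the other hand G contains the 3-clique {b, d, h}. A clique must lie in a single bag of any decomposition, so no decomposition can have width below 2. Combining the bounds, tw(G) = 2.

Treewidth 2.
One optimal decomposition is:
Bags: B1 = {c, d, g}  B2 = {c, d, e}  B3 = {c, f, g}  B4 = {a, c, f}  B5 = {b, c, d}  B6 = {b, d, h}
Tree: B1–B2, B1–B3, B3–B4, B2–B5, B5–B6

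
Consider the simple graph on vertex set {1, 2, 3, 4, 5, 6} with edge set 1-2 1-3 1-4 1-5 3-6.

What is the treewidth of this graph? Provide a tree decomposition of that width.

Treewidth 1.
Bags: B1 = {1, 5}  B2 = {1, 2}  B3 = {1, 3}  B4 = {1, 4}  B5 = {3, 6}
Tree: B1–B2, B1–B3, B3–B4, B3–B5

Each bag holds 2 vertices, so the decomposition has width 1, which upper-bounds the treewidth. Since G has at least one edge (e.g. 1–5), it is not an edgeless graph, so tw(G) ≥ 1. The upper and lower bounds meet at 1, so that is the treewidth.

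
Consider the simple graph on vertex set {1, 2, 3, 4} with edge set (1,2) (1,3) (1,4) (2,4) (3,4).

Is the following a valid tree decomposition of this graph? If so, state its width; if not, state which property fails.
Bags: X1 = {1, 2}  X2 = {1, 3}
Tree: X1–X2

No — vertex 4 appears in no bag.

A tree decomposition must satisfy three properties: every vertex lies in some bag; for every edge, both endpoints lie together in some bag; and for every vertex, the bags containing it form a connected subtree. Here vertex 4 appears in no bag, so the decomposition is invalid.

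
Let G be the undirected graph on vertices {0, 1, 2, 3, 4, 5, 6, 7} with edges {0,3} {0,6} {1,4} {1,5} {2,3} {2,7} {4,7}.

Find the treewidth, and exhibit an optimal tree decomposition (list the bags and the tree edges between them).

Treewidth 1.
Bags: B1 = {1, 5}  B2 = {1, 4}  B3 = {4, 7}  B4 = {2, 7}  B5 = {2, 3}  B6 = {0, 3}  B7 = {0, 6}
Tree: B1–B2, B2–B3, B3–B4, B4–B5, B5–B6, B6–B7

Each bag holds 2 vertices, so the decomposition has width 1, which upper-bounds the treewidth. Any graph with an edge has treewidth ≥ 1, and G has the edge 5–1. Hence tw(G) = 1 exactly.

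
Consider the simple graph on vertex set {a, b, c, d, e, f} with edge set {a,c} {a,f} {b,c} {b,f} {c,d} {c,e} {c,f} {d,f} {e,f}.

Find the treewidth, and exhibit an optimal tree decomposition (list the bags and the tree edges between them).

The largest bag has 3 vertices, giving width 2; this decomposition certifies tw(G) ≤ 2. Conversely, {c, d, f} is a clique of size 3, and the vertices of any clique must share a bag in every tree decomposition; so some bag has ≥ 3 vertices and tw(G) ≥ 2. Therefore the treewidth is 2.

Treewidth 2.
One optimal decomposition is:
Bags: B1 = {a, c, f}  B2 = {c, d, f}  B3 = {c, e, f}  B4 = {b, c, f}
Tree: B1–B2, B1–B3, B3–B4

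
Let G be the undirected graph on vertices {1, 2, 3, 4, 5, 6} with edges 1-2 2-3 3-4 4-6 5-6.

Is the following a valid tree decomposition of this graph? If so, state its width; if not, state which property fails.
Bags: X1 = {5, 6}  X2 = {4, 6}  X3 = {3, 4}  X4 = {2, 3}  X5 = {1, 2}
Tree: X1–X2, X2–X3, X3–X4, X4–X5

Yes; width 1.

Vertex coverage: the bags together contain {1, 2, 3, 4, 5, 6}, the full vertex set. Edge coverage: each edge of G has both endpoints in at least one bag. Running intersection: for every vertex, the bags containing it form a connected subtree. All three properties hold, so this is a valid tree decomposition of width max|bag| − 1 = 1, and hence tw(G) ≤ 1.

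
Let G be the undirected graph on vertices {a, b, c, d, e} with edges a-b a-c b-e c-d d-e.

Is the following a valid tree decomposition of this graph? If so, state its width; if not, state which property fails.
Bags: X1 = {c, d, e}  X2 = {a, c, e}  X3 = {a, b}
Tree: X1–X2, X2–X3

No — edge (e,b) lies in no bag.

A tree decomposition must satisfy three properties: every vertex lies in some bag; for every edge, both endpoints lie together in some bag; and for every vertex, the bags containing it form a connected subtree. Here edge (e,b) lies in no bag, so the decomposition is invalid.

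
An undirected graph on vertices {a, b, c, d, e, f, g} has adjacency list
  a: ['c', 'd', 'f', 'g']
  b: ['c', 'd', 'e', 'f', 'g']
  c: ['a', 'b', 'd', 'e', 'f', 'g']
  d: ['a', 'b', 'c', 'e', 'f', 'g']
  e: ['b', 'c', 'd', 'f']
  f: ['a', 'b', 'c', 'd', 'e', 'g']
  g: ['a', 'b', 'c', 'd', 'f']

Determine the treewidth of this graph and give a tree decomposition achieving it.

Each bag holds 5 vertices, so the decomposition has width 4, which upper-bounds the treewidth. On the other hand G contains the 5-clique {a, c, d, f, g}. A clique must lie in a single bag of any decomposition, so no decomposition can have width below 4. Hence tw(G) = 4 exactly.

Treewidth 4.
One optimal decomposition is:
Bags: B1 = {a, c, d, f, g}  B2 = {b, c, d, f, g}  B3 = {b, c, d, e, f}
Tree: B1–B2, B2–B3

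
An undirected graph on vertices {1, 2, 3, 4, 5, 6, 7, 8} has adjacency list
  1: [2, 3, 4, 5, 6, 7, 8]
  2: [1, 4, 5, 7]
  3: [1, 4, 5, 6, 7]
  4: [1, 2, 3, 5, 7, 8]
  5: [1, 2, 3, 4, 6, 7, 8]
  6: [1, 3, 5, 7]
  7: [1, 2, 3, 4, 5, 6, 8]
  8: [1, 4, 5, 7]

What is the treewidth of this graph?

A width-4 tree decomposition is:
Bags: B1 = {1, 3, 5, 6, 7}  B2 = {1, 3, 4, 5, 7}  B3 = {1, 4, 5, 7, 8}  B4 = {1, 2, 4, 5, 7}
Tree: B1–B2, B2–B3, B3–B4
The largest bag has 5 vertices, giving width 4; this decomposition certifies tw(G) ≤ 4. Conversely, {1, 4, 5, 7, 8} is a clique of size 5, and the vertices of any clique must share a bag in every tree decomposition; so some bag has ≥ 5 vertices and tw(G) ≥ 4. The upper and lower bounds meet at 4, so that is the treewidth.

4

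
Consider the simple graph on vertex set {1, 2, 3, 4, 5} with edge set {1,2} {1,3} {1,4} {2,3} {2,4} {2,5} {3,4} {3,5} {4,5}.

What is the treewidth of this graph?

3

A width-3 tree decomposition is:
Bags: B1 = {1, 2, 3, 4}  B2 = {2, 3, 4, 5}
Tree: B1–B2
Each bag holds 4 vertices, so the decomposition has width 3, which upper-bounds the treewidth. On the other hand G contains the 4-clique {1, 2, 3, 4}. A clique must lie in a single bag of any decomposition, so no decomposition can have width below 3. Combining the bounds, tw(G) = 3.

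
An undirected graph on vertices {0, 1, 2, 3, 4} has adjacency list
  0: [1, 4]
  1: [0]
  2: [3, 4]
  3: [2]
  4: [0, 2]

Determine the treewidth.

1

A width-1 tree decomposition is:
Bags: B1 = {2, 3}  B2 = {2, 4}  B3 = {0, 4}  B4 = {0, 1}
Tree: B1–B2, B2–B3, B3–B4
Every bag has size at most 2, so the width is 2 − 1 = 1 and tw(G) ≤ 1. G has an edge, so its treewidth is at least 1. Combining the bounds, tw(G) = 1.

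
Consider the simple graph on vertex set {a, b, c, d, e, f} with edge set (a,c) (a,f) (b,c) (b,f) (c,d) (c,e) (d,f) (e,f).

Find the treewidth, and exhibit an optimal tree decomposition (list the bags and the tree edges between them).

Each bag holds 3 vertices, so the decomposition has width 2, which upper-bounds the treewidth. The edges f–b–c–a–f form a cycle, so G is not a tree and its treewidth is at least 2. The upper and lower bounds meet at 2, so that is the treewidth.

Treewidth 2.
One optimal decomposition is:
Bags: B1 = {b, c, f}  B2 = {a, c, f}  B3 = {c, d, f}  B4 = {c, e, f}
Tree: B1–B2, B2–B3, B3–B4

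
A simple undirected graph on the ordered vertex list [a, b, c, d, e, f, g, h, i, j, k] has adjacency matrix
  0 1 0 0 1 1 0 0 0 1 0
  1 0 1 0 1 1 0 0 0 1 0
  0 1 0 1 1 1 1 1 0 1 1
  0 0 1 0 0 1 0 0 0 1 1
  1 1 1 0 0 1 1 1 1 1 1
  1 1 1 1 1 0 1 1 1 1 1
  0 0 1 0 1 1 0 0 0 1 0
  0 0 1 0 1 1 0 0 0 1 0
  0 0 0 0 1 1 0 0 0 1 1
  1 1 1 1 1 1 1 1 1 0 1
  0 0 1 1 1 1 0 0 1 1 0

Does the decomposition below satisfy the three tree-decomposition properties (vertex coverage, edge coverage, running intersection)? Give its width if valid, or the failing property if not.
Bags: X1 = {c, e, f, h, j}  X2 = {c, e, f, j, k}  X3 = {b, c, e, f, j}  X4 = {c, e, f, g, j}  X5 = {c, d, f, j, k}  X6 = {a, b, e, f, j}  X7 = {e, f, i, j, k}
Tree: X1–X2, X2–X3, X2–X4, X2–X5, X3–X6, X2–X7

Checking the three conditions: (i) the bags cover all of {a, b, c, d, e, f, g, h, i, j, k}; (ii) for each edge, some bag contains both endpoints; (iii) the bags containing any fixed vertex form a subtree. All hold, so the decomposition is valid with width 5 − 1 = 4.

Yes; width 4.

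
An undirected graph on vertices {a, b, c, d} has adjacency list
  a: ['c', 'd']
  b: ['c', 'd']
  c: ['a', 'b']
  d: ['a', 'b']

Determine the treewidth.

A width-2 tree decomposition is:
Bags: B1 = {a, b, c}  B2 = {a, b, d}
Tree: B1–B2
Every bag has size at most 3, so the width is 3 − 1 = 2 and tw(G) ≤ 2. Since a–c–b–d–a is a cycle in G, G is not acyclic. Forests are exactly the graphs of treewidth ≤ 1, so tw(G) ≥ 2. Combining the bounds, tw(G) = 2.

2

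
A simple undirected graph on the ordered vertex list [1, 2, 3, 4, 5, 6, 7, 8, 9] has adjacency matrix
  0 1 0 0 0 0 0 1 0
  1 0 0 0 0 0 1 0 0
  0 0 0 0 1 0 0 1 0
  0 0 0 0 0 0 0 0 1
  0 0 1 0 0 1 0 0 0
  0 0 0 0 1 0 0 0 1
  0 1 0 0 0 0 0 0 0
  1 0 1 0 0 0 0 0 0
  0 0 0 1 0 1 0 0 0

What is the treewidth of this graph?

A width-1 tree decomposition is:
Bags: B1 = {4, 9}  B2 = {6, 9}  B3 = {5, 6}  B4 = {3, 5}  B5 = {3, 8}  B6 = {1, 8}  B7 = {1, 2}  B8 = {2, 7}
Tree: B1–B2, B2–B3, B3–B4, B4–B5, B5–B6, B6–B7, B7–B8
The largest bag has 2 vertices, giving width 1; this decomposition certifies tw(G) ≤ 1. G has an edge, so its treewidth is at least 1. The upper and lower bounds meet at 1, so that is the treewidth.

1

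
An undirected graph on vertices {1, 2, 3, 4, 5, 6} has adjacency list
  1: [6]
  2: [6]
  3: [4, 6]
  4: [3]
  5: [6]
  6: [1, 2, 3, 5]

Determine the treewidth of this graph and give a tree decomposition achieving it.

Treewidth 1.
One such decomposition:
Bags: B1 = {3, 6}  B2 = {1, 6}  B3 = {2, 6}  B4 = {3, 4}  B5 = {5, 6}
Tree: B1–B2, B1–B3, B1–B4, B2–B5

Every bag has size at most 2, so the width is 2 − 1 = 1 and tw(G) ≤ 1. Since G has at least one edge (e.g. 6–3), it is not an edgeless graph, so tw(G) ≥ 1. Hence tw(G) = 1 exactly.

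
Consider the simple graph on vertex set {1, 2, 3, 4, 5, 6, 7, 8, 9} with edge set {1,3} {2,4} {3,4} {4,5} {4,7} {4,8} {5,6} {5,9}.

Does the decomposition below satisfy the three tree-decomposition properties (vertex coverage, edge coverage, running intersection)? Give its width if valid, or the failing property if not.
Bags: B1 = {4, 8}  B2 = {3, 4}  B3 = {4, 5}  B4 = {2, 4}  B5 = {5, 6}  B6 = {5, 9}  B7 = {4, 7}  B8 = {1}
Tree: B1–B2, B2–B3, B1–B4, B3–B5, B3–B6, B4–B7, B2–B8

No — edge (3,1) lies in no bag.

A tree decomposition must satisfy three properties: every vertex lies in some bag; for every edge, both endpoints lie together in some bag; and for every vertex, the bags containing it form a connected subtree. Here edge (3,1) lies in no bag, so the decomposition is invalid.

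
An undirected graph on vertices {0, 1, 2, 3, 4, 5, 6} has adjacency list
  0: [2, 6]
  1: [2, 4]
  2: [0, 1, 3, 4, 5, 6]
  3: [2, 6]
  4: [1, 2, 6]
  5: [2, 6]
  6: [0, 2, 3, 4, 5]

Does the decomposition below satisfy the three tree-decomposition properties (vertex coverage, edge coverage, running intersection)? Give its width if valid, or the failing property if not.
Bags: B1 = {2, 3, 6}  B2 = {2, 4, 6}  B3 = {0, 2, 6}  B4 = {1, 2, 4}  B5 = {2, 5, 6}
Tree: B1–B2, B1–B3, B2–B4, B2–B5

Yes; width 2.

Vertex coverage: the bags together contain {0, 1, 2, 3, 4, 5, 6}, the full vertex set. Edge coverage: each edge of G has both endpoints in at least one bag. Running intersection: for every vertex, the bags containing it form a connected subtree. All three properties hold, so this is a valid tree decomposition of width max|bag| − 1 = 2, and hence tw(G) ≤ 2.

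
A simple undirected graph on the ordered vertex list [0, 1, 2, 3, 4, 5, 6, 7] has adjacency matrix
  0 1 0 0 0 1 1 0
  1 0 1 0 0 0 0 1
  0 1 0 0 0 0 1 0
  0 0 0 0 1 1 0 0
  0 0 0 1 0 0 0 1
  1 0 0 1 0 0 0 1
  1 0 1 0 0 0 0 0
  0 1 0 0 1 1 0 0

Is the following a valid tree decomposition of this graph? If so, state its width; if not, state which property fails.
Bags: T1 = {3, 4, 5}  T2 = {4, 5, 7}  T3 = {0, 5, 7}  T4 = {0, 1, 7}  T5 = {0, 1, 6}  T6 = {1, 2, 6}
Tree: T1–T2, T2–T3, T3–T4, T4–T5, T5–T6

Checking the three conditions: (i) the bags cover all of {0, 1, 2, 3, 4, 5, 6, 7}; (ii) for each edge, some bag contains both endpoints; (iii) the bags containing any fixed vertex form a subtree. All hold, so the decomposition is valid with width 3 − 1 = 2.

Yes; width 2.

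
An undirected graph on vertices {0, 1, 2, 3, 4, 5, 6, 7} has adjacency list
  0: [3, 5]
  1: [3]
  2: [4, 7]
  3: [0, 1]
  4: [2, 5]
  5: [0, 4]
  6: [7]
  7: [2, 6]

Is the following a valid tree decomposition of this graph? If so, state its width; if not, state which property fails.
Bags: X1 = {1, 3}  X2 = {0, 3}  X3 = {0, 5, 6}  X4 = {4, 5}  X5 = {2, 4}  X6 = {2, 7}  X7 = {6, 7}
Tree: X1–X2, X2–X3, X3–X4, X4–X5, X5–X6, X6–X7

No — bags containing vertex 6 are not connected in the tree.

A tree decomposition must satisfy three properties: every vertex lies in some bag; for every edge, both endpoints lie together in some bag; and for every vertex, the bags containing it form a connected subtree. Here bags containing vertex 6 are not connected in the tree, so the decomposition is invalid.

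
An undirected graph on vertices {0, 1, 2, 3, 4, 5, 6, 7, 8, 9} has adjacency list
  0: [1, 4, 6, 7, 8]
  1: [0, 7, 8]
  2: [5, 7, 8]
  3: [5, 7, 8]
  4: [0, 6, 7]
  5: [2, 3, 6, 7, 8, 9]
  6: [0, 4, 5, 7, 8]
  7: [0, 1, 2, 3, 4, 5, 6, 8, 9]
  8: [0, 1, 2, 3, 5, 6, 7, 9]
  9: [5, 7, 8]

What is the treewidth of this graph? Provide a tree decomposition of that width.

Treewidth 3.
One optimal decomposition is:
Bags: B1 = {0, 6, 7, 8}  B2 = {5, 6, 7, 8}  B3 = {2, 5, 7, 8}  B4 = {0, 1, 7, 8}  B5 = {0, 4, 6, 7}  B6 = {3, 5, 7, 8}  B7 = {5, 7, 8, 9}
Tree: B1–B2, B2–B3, B1–B4, B1–B5, B3–B6, B2–B7

Each bag holds 4 vertices, so the decomposition has width 3, which upper-bounds the treewidth. For the lower bound, the 4 vertices {0, 1, 7, 8} are pairwise adjacent, and any tree decomposition puts a clique entirely inside one bag — forcing width ≥ 3. Hence tw(G) = 3 exactly.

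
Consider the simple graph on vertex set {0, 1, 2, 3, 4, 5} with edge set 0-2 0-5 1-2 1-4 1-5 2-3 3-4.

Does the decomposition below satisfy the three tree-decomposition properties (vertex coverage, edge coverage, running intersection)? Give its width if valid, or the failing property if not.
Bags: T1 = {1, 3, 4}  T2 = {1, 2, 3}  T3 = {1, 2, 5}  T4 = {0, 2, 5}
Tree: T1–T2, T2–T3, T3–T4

Yes; width 2.

Checking the three conditions: (i) the bags cover all of {0, 1, 2, 3, 4, 5}; (ii) for each edge, some bag contains both endpoints; (iii) the bags containing any fixed vertex form a subtree. All hold, so the decomposition is valid with width 3 − 1 = 2.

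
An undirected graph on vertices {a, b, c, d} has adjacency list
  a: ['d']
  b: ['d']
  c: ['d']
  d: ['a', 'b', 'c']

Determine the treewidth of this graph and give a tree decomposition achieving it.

Treewidth 1.
Bags: B1 = {c, d}  B2 = {a, d}  B3 = {b, d}
Tree: B1–B2, B2–B3

The largest bag has 2 vertices, giving width 1; this decomposition certifies tw(G) ≤ 1. G has an edge, so its treewidth is at least 1. Hence tw(G) = 1 exactly.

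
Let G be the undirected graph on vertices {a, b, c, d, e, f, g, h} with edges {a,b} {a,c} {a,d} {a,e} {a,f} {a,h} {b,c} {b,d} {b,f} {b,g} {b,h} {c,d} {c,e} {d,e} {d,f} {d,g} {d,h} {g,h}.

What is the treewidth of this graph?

3

A width-3 tree decomposition is:
Bags: B1 = {a, b, d, h}  B2 = {b, d, g, h}  B3 = {a, b, c, d}  B4 = {a, b, d, f}  B5 = {a, c, d, e}
Tree: B1–B2, B1–B3, B1–B4, B3–B5
Every bag has size at most 4, so the width is 4 − 1 = 3 and tw(G) ≤ 3. On the other hand G contains the 4-clique {a, c, d, e}. A clique must lie in a single bag of any decomposition, so no decomposition can have width below 3. Combining the bounds, tw(G) = 3.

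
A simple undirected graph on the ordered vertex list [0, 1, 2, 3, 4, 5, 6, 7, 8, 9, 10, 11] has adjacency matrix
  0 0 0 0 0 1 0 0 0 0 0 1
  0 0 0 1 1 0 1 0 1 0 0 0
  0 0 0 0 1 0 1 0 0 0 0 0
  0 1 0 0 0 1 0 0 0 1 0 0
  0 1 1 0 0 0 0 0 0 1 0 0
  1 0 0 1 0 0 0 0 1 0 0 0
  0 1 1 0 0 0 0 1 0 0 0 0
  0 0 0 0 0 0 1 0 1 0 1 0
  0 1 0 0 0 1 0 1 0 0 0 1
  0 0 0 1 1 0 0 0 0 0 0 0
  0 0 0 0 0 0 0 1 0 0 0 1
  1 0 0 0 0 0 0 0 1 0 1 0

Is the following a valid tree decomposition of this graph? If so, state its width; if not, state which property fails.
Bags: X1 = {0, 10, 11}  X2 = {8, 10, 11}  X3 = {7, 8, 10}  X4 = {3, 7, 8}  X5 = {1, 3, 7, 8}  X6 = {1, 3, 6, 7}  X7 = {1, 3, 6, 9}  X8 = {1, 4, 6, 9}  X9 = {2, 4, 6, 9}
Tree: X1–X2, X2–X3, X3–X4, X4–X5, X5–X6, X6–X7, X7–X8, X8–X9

A tree decomposition must satisfy three properties: every vertex lies in some bag; for every edge, both endpoints lie together in some bag; and for every vertex, the bags containing it form a connected subtree. Here vertex 5 appears in no bag, so the decomposition is invalid.

No — vertex 5 appears in no bag.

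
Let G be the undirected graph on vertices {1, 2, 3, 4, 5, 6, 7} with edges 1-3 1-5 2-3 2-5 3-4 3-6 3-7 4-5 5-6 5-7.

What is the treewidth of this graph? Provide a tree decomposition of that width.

Treewidth 2.
Bags: B1 = {1, 3, 5}  B2 = {3, 5, 7}  B3 = {2, 3, 5}  B4 = {3, 5, 6}  B5 = {3, 4, 5}
Tree: B1–B2, B2–B3, B3–B4, B4–B5

The largest bag has 3 vertices, giving width 2; this decomposition certifies tw(G) ≤ 2. The edges 3–1–5–7–3 form a cycle, so G is not a tree and its treewidth is at least 2. The upper and lower bounds meet at 2, so that is the treewidth.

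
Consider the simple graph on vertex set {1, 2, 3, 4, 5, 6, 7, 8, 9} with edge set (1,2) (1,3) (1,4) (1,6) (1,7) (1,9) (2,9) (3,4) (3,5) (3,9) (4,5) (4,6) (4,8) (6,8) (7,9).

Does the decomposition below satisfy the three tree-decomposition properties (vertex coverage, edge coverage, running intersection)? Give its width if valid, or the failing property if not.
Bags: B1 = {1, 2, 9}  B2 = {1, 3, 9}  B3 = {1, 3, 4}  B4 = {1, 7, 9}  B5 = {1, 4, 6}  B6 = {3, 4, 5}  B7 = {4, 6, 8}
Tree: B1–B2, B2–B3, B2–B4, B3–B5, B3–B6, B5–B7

Checking the three conditions: (i) the bags cover all of {1, 2, 3, 4, 5, 6, 7, 8, 9}; (ii) for each edge, some bag contains both endpoints; (iii) the bags containing any fixed vertex form a subtree. All hold, so the decomposition is valid with width 3 − 1 = 2.

Yes; width 2.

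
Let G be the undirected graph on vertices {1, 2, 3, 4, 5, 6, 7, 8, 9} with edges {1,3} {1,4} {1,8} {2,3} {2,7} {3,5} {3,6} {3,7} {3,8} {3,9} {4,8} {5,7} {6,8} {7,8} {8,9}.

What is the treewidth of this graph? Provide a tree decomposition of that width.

Treewidth 2.
One such decomposition:
Bags: B1 = {3, 7, 8}  B2 = {3, 8, 9}  B3 = {1, 3, 8}  B4 = {3, 5, 7}  B5 = {3, 6, 8}  B6 = {2, 3, 7}  B7 = {1, 4, 8}
Tree: B1–B2, B1–B3, B1–B4, B1–B5, B4–B6, B3–B7

Each bag holds 3 vertices, so the decomposition has width 2, which upper-bounds the treewidth. For the lower bound, the 3 vertices {1, 3, 8} are pairwise adjacent, and any tree decomposition puts a clique entirely inside one bag — forcing width ≥ 2. The upper and lower bounds meet at 2, so that is the treewidth.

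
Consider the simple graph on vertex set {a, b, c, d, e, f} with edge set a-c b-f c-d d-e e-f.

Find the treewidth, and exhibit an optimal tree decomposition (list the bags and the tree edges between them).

Treewidth 1.
One such decomposition:
Bags: B1 = {b, f}  B2 = {e, f}  B3 = {d, e}  B4 = {c, d}  B5 = {a, c}
Tree: B1–B2, B2–B3, B3–B4, B4–B5

The largest bag has 2 vertices, giving width 1; this decomposition certifies tw(G) ≤ 1. Any graph with an edge has treewidth ≥ 1, and G has the edge b–f. Combining the bounds, tw(G) = 1.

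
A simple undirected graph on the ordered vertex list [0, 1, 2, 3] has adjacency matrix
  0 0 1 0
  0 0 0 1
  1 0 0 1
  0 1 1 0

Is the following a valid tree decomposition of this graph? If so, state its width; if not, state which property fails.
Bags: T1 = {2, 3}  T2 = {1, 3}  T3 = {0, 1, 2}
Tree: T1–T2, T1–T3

No — bags containing vertex 1 are not connected in the tree.

A tree decomposition must satisfy three properties: every vertex lies in some bag; for every edge, both endpoints lie together in some bag; and for every vertex, the bags containing it form a connected subtree. Here bags containing vertex 1 are not connected in the tree, so the decomposition is invalid.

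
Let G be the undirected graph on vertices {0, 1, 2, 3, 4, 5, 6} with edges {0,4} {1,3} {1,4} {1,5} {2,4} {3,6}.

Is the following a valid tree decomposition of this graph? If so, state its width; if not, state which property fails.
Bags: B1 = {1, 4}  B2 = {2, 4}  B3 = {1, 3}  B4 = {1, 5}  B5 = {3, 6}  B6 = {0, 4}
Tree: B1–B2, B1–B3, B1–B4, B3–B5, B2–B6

Checking the three conditions: (i) the bags cover all of {0, 1, 2, 3, 4, 5, 6}; (ii) for each edge, some bag contains both endpoints; (iii) the bags containing any fixed vertex form a subtree. All hold, so the decomposition is valid with width 2 − 1 = 1.

Yes; width 1.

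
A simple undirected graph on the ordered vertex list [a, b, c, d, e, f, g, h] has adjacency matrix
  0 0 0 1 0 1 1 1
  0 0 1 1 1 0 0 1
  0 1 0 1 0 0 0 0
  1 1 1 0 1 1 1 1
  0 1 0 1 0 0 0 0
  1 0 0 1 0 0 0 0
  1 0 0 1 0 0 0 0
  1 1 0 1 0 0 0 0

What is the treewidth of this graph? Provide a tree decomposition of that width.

Treewidth 2.
One such decomposition:
Bags: B1 = {a, d, h}  B2 = {b, d, h}  B3 = {a, d, g}  B4 = {a, d, f}  B5 = {b, d, e}  B6 = {b, c, d}
Tree: B1–B2, B1–B3, B1–B4, B2–B5, B2–B6

Each bag holds 3 vertices, so the decomposition has width 2, which upper-bounds the treewidth. On the other hand G contains the 3-clique {a, d, g}. A clique must lie in a single bag of any decomposition, so no decomposition can have width below 2. The upper and lower bounds meet at 2, so that is the treewidth.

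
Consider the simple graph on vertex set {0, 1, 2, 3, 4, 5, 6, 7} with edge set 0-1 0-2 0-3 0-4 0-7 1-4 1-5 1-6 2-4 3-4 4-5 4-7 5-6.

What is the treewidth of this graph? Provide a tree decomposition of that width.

Every bag has size at most 3, so the width is 3 − 1 = 2 and tw(G) ≤ 2. Conversely, {0, 1, 4} is a clique of size 3, and the vertices of any clique must share a bag in every tree decomposition; so some bag has ≥ 3 vertices and tw(G) ≥ 2. The upper and lower bounds meet at 2, so that is the treewidth.

Treewidth 2.
Bags: B1 = {0, 3, 4}  B2 = {0, 1, 4}  B3 = {0, 4, 7}  B4 = {0, 2, 4}  B5 = {1, 4, 5}  B6 = {1, 5, 6}
Tree: B1–B2, B1–B3, B2–B4, B2–B5, B5–B6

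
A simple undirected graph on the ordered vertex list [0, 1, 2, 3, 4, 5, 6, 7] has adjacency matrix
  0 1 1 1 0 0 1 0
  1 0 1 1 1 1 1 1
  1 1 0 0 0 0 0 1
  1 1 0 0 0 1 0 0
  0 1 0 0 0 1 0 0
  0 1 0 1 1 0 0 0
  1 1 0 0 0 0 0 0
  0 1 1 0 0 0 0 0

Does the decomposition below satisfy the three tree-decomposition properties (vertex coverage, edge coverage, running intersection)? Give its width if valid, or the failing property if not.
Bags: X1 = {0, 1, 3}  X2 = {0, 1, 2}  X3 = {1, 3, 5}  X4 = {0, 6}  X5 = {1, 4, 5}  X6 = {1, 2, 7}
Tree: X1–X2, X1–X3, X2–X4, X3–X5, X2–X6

A tree decomposition must satisfy three properties: every vertex lies in some bag; for every edge, both endpoints lie together in some bag; and for every vertex, the bags containing it form a connected subtree. Here edge (1,6) lies in no bag, so the decomposition is invalid.

No — edge (1,6) lies in no bag.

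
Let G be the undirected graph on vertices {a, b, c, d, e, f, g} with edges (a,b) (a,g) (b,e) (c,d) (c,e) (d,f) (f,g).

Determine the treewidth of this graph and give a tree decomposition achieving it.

Treewidth 2.
Bags: B1 = {a, b, g}  B2 = {b, f, g}  B3 = {b, d, f}  B4 = {b, c, d}  B5 = {b, c, e}
Tree: B1–B2, B2–B3, B3–B4, B4–B5

Each bag holds 3 vertices, so the decomposition has width 2, which upper-bounds the treewidth. For the lower bound, G contains the cycle b–a–g–f–d–c–e–b, so G is not a forest; only forests have treewidth ≤ 1, hence tw(G) ≥ 2. Combining the bounds, tw(G) = 2.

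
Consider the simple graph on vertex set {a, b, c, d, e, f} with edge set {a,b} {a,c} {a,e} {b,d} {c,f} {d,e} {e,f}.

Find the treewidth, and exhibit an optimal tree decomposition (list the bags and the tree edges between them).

The largest bag has 3 vertices, giving width 2; this decomposition certifies tw(G) ≤ 2. The edges d–b–a–e–d form a cycle, so G is not a tree and its treewidth is at least 2. Therefore the treewidth is 2.

Treewidth 2.
One optimal decomposition is:
Bags: B1 = {b, d, e}  B2 = {a, b, e}  B3 = {a, e, f}  B4 = {a, c, f}
Tree: B1–B2, B2–B3, B3–B4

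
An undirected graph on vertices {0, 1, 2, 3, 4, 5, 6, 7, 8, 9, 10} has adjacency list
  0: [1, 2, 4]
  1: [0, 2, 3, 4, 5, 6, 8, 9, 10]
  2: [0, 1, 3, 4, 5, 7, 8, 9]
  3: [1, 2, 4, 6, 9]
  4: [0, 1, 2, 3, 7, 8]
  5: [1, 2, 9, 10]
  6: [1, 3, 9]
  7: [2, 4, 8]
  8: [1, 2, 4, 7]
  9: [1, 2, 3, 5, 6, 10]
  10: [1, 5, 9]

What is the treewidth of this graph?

A width-3 tree decomposition is:
Bags: B1 = {1, 2, 3, 4}  B2 = {1, 2, 4, 8}  B3 = {1, 2, 3, 9}  B4 = {2, 4, 7, 8}  B5 = {1, 2, 5, 9}  B6 = {0, 1, 2, 4}  B7 = {1, 5, 9, 10}  B8 = {1, 3, 6, 9}
Tree: B1–B2, B1–B3, B2–B4, B3–B5, B2–B6, B5–B7, B3–B8
The largest bag has 4 vertices, giving width 3; this decomposition certifies tw(G) ≤ 3. Conversely, {1, 2, 3, 9} is a clique of size 4, and the vertices of any clique must share a bag in every tree decomposition; so some bag has ≥ 4 vertices and tw(G) ≥ 3. Therefore the treewidth is 3.

3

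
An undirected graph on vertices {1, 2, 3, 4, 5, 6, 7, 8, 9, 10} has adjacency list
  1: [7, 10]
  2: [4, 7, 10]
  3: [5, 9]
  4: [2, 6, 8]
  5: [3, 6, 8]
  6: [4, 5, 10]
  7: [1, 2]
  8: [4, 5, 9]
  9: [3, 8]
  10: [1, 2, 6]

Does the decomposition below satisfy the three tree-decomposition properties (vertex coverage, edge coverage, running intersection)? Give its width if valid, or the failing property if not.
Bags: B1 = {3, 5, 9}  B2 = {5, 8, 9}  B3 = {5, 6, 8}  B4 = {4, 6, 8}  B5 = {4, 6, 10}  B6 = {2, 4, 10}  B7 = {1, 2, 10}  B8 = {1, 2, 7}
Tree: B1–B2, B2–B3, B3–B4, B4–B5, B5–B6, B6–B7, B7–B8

Yes; width 2.

Checking the three conditions: (i) the bags cover all of {1, 2, 3, 4, 5, 6, 7, 8, 9, 10}; (ii) for each edge, some bag contains both endpoints; (iii) the bags containing any fixed vertex form a subtree. All hold, so the decomposition is valid with width 3 − 1 = 2.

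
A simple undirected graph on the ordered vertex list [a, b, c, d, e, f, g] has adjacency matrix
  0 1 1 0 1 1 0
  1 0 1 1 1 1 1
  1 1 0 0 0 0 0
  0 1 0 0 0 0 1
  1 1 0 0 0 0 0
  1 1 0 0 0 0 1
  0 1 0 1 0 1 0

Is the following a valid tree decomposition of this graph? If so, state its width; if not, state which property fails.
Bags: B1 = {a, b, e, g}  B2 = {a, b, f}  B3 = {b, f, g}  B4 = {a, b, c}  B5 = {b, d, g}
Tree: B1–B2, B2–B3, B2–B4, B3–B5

No — bags containing vertex g are not connected in the tree.

A tree decomposition must satisfy three properties: every vertex lies in some bag; for every edge, both endpoints lie together in some bag; and for every vertex, the bags containing it form a connected subtree. Here bags containing vertex g are not connected in the tree, so the decomposition is invalid.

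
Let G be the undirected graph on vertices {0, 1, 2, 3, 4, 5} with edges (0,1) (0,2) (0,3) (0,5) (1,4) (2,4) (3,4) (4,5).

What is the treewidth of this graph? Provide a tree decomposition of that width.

Treewidth 2.
One such decomposition:
Bags: B1 = {0, 3, 4}  B2 = {0, 4, 5}  B3 = {0, 1, 4}  B4 = {0, 2, 4}
Tree: B1–B2, B2–B3, B3–B4

The largest bag has 3 vertices, giving width 2; this decomposition certifies tw(G) ≤ 2. The edges 4–3–0–5–4 form a cycle, so G is not a tree and its treewidth is at least 2. Hence tw(G) = 2 exactly.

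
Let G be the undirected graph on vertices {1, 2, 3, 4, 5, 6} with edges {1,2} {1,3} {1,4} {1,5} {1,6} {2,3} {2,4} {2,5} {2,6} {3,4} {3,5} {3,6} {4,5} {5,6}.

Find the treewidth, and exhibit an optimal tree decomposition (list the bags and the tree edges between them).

Every bag has size at most 5, so the width is 5 − 1 = 4 and tw(G) ≤ 4. On the other hand G contains the 5-clique {1, 2, 3, 4, 5}. A clique must lie in a single bag of any decomposition, so no decomposition can have width below 4. Therefore the treewidth is 4.

Treewidth 4.
Bags: B1 = {1, 2, 3, 5, 6}  B2 = {1, 2, 3, 4, 5}
Tree: B1–B2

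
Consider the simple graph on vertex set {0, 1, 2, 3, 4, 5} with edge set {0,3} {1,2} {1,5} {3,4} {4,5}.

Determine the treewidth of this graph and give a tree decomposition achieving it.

Every bag has size at most 2, so the width is 2 − 1 = 1 and tw(G) ≤ 1. Since G has at least one edge (e.g. 2–1), it is not an edgeless graph, so tw(G) ≥ 1. The upper and lower bounds meet at 1, so that is the treewidth.

Treewidth 1.
One such decomposition:
Bags: B1 = {1, 2}  B2 = {1, 5}  B3 = {4, 5}  B4 = {3, 4}  B5 = {0, 3}
Tree: B1–B2, B2–B3, B3–B4, B4–B5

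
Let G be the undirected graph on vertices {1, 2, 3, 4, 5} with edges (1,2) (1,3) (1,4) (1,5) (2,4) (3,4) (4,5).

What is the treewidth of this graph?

A width-2 tree decomposition is:
Bags: B1 = {1, 4, 5}  B2 = {1, 2, 4}  B3 = {1, 3, 4}
Tree: B1–B2, B2–B3
The largest bag has 3 vertices, giving width 2; this decomposition certifies tw(G) ≤ 2. For the lower bound, the 3 vertices {1, 2, 4} are pairwise adjacent, and any tree decomposition puts a clique entirely inside one bag — forcing width ≥ 2. Combining the bounds, tw(G) = 2.

2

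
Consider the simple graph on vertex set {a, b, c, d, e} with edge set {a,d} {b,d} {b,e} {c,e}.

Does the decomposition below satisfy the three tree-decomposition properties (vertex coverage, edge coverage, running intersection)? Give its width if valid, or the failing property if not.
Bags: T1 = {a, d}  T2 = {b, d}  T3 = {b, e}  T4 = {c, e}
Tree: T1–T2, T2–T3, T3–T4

Checking the three conditions: (i) the bags cover all of {a, b, c, d, e}; (ii) for each edge, some bag contains both endpoints; (iii) the bags containing any fixed vertex form a subtree. All hold, so the decomposition is valid with width 2 − 1 = 1.

Yes; width 1.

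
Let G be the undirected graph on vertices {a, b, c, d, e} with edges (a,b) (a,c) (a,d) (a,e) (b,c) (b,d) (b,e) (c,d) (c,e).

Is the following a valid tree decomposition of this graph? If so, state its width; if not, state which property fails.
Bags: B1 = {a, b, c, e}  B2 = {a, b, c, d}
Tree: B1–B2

Yes; width 3.

Checking the three conditions: (i) the bags cover all of {a, b, c, d, e}; (ii) for each edge, some bag contains both endpoints; (iii) the bags containing any fixed vertex form a subtree. All hold, so the decomposition is valid with width 4 − 1 = 3.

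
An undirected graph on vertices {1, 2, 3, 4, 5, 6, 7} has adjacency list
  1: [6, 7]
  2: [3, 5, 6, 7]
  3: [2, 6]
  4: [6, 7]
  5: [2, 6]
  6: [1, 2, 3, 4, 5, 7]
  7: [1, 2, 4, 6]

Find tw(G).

2

A width-2 tree decomposition is:
Bags: B1 = {2, 6, 7}  B2 = {2, 3, 6}  B3 = {2, 5, 6}  B4 = {1, 6, 7}  B5 = {4, 6, 7}
Tree: B1–B2, B1–B3, B1–B4, B4–B5
The largest bag has 3 vertices, giving width 2; this decomposition certifies tw(G) ≤ 2. For the lower bound, the 3 vertices {1, 6, 7} are pairwise adjacent, and any tree decomposition puts a clique entirely inside one bag — forcing width ≥ 2. Hence tw(G) = 2 exactly.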